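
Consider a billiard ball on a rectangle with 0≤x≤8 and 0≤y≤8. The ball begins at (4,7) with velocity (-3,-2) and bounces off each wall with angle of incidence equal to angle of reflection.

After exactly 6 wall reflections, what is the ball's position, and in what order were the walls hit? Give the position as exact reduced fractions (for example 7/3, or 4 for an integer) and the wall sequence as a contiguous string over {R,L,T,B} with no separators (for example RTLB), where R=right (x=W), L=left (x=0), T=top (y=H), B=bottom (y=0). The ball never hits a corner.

Final position: (8,13/3)
Wall sequence: LBRLTR

1. t=4/3 → L at (0,13/3); v=(3,-2)
2. t=13/6 → B at (13/2,0); v=(3,2)
3. t=1/2 → R at (8,1); v=(-3,2)
4. t=8/3 → L at (0,19/3); v=(3,2)
5. t=5/6 → T at (5/2,8); v=(3,-2)
6. t=11/6 → R at (8,13/3); v=(-3,-2)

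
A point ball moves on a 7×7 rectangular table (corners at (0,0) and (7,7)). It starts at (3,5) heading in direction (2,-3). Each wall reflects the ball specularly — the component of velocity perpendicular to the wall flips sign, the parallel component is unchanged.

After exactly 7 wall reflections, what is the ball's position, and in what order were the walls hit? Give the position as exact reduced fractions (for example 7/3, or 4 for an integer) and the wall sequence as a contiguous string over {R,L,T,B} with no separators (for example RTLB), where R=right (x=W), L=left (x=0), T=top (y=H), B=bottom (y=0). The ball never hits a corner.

Final position: (7,6)
Wall sequence: BRTLBTR

1. t=5/3 → B at (19/3,0); v=(2,3)
2. t=1/3 → R at (7,1); v=(-2,3)
3. t=2 → T at (3,7); v=(-2,-3)
4. t=3/2 → L at (0,5/2); v=(2,-3)
5. t=5/6 → B at (5/3,0); v=(2,3)
6. t=7/3 → T at (19/3,7); v=(2,-3)
7. t=1/3 → R at (7,6); v=(-2,-3)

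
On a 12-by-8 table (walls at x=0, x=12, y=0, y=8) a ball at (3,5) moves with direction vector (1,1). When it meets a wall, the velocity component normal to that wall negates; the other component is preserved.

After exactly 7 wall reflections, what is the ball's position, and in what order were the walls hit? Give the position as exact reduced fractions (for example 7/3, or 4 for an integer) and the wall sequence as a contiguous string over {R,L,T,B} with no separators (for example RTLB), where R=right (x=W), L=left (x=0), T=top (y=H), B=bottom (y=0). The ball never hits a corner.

Final position: (12,6)
Wall sequence: TRBTLBR

1. t=3 → T at (6,8); v=(1,-1)
2. t=6 → R at (12,2); v=(-1,-1)
3. t=2 → B at (10,0); v=(-1,1)
4. t=8 → T at (2,8); v=(-1,-1)
5. t=2 → L at (0,6); v=(1,-1)
6. t=6 → B at (6,0); v=(1,1)
7. t=6 → R at (12,6); v=(-1,1)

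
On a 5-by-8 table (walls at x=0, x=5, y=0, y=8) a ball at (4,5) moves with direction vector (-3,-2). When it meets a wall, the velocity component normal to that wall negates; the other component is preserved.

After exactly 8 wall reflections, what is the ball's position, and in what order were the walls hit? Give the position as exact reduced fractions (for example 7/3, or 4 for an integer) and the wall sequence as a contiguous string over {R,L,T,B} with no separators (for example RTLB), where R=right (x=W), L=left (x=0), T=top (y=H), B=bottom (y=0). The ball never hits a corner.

1. t=4/3 → L at (0,7/3); v=(3,-2)
2. t=7/6 → B at (7/2,0); v=(3,2)
3. t=1/2 → R at (5,1); v=(-3,2)
4. t=5/3 → L at (0,13/3); v=(3,2)
5. t=5/3 → R at (5,23/3); v=(-3,2)
6. t=1/6 → T at (9/2,8); v=(-3,-2)
7. t=3/2 → L at (0,5); v=(3,-2)
8. t=5/3 → R at (5,5/3); v=(-3,-2)

Final position: (5,5/3)
Wall sequence: LBRLRTLR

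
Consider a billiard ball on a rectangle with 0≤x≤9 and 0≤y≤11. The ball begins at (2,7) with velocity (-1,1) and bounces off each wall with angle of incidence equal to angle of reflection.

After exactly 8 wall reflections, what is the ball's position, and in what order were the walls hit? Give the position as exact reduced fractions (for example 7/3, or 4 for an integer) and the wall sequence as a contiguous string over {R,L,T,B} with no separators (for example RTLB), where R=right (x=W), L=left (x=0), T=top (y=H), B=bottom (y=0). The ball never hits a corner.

1. t=2 → L at (0,9); v=(1,1)
2. t=2 → T at (2,11); v=(1,-1)
3. t=7 → R at (9,4); v=(-1,-1)
4. t=4 → B at (5,0); v=(-1,1)
5. t=5 → L at (0,5); v=(1,1)
6. t=6 → T at (6,11); v=(1,-1)
7. t=3 → R at (9,8); v=(-1,-1)
8. t=8 → B at (1,0); v=(-1,1)

Final position: (1,0)
Wall sequence: LTRBLTRB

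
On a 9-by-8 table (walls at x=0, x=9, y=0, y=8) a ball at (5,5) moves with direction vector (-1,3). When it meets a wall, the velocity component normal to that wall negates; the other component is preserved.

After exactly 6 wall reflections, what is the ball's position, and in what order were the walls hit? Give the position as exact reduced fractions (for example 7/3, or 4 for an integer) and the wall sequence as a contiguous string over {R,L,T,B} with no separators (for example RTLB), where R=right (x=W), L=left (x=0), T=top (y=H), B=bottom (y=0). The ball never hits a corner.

1. t=1 → T at (4,8); v=(-1,-3)
2. t=8/3 → B at (4/3,0); v=(-1,3)
3. t=4/3 → L at (0,4); v=(1,3)
4. t=4/3 → T at (4/3,8); v=(1,-3)
5. t=8/3 → B at (4,0); v=(1,3)
6. t=8/3 → T at (20/3,8); v=(1,-3)

Final position: (20/3,8)
Wall sequence: TBLTBT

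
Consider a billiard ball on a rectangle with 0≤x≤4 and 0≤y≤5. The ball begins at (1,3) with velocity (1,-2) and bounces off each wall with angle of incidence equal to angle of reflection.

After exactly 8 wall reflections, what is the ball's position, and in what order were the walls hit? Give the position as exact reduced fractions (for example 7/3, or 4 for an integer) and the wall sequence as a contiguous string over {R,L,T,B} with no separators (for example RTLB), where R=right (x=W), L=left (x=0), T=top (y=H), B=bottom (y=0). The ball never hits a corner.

1. t=3/2 → B at (5/2,0); v=(1,2)
2. t=3/2 → R at (4,3); v=(-1,2)
3. t=1 → T at (3,5); v=(-1,-2)
4. t=5/2 → B at (1/2,0); v=(-1,2)
5. t=1/2 → L at (0,1); v=(1,2)
6. t=2 → T at (2,5); v=(1,-2)
7. t=2 → R at (4,1); v=(-1,-2)
8. t=1/2 → B at (7/2,0); v=(-1,2)

Final position: (7/2,0)
Wall sequence: BRTBLTRB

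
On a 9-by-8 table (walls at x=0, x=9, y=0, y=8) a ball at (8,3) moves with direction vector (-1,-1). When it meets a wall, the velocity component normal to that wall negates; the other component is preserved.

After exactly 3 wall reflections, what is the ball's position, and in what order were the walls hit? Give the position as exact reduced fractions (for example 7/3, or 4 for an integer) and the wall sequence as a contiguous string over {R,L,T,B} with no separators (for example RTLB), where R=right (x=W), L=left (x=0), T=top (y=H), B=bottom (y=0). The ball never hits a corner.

Final position: (3,8)
Wall sequence: BLT

1. t=3 → B at (5,0); v=(-1,1)
2. t=5 → L at (0,5); v=(1,1)
3. t=3 → T at (3,8); v=(1,-1)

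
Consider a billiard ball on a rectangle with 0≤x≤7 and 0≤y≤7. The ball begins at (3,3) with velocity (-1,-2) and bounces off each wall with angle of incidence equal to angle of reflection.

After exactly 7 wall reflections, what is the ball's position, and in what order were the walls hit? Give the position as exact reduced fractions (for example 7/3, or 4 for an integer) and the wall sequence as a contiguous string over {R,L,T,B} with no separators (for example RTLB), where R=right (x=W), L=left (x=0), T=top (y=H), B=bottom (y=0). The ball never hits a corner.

1. t=3/2 → B at (3/2,0); v=(-1,2)
2. t=3/2 → L at (0,3); v=(1,2)
3. t=2 → T at (2,7); v=(1,-2)
4. t=7/2 → B at (11/2,0); v=(1,2)
5. t=3/2 → R at (7,3); v=(-1,2)
6. t=2 → T at (5,7); v=(-1,-2)
7. t=7/2 → B at (3/2,0); v=(-1,2)

Final position: (3/2,0)
Wall sequence: BLTBRTB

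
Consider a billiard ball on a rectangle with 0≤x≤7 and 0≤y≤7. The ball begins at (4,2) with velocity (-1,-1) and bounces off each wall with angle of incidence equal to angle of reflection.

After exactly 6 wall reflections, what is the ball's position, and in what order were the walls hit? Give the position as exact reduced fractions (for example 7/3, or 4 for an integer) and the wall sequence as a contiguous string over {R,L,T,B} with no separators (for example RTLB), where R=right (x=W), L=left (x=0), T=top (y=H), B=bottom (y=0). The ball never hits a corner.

Final position: (0,2)
Wall sequence: BLTRBL

1. t=2 → B at (2,0); v=(-1,1)
2. t=2 → L at (0,2); v=(1,1)
3. t=5 → T at (5,7); v=(1,-1)
4. t=2 → R at (7,5); v=(-1,-1)
5. t=5 → B at (2,0); v=(-1,1)
6. t=2 → L at (0,2); v=(1,1)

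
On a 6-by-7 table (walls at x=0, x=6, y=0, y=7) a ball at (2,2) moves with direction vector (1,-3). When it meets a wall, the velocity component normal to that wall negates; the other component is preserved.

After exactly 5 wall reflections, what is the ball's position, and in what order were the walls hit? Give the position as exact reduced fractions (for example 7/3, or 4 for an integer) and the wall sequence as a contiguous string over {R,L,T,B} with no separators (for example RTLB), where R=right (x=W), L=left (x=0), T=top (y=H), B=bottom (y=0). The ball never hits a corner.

1. t=2/3 → B at (8/3,0); v=(1,3)
2. t=7/3 → T at (5,7); v=(1,-3)
3. t=1 → R at (6,4); v=(-1,-3)
4. t=4/3 → B at (14/3,0); v=(-1,3)
5. t=7/3 → T at (7/3,7); v=(-1,-3)

Final position: (7/3,7)
Wall sequence: BTRBT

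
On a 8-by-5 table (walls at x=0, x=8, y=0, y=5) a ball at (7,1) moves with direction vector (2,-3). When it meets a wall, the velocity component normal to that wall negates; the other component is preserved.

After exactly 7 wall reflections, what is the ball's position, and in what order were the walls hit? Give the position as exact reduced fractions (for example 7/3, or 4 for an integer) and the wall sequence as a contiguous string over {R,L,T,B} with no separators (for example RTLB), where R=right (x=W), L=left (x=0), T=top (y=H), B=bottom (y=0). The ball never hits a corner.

1. t=1/3 → B at (23/3,0); v=(2,3)
2. t=1/6 → R at (8,1/2); v=(-2,3)
3. t=3/2 → T at (5,5); v=(-2,-3)
4. t=5/3 → B at (5/3,0); v=(-2,3)
5. t=5/6 → L at (0,5/2); v=(2,3)
6. t=5/6 → T at (5/3,5); v=(2,-3)
7. t=5/3 → B at (5,0); v=(2,3)

Final position: (5,0)
Wall sequence: BRTBLTB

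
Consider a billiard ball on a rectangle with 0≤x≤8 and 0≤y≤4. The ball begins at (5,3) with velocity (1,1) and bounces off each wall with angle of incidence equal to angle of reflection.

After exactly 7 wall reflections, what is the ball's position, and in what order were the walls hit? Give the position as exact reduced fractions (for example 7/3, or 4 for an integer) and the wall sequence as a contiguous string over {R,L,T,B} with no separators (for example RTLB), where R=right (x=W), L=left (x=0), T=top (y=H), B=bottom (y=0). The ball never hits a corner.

Final position: (6,4)
Wall sequence: TRBTLBT

1. t=1 → T at (6,4); v=(1,-1)
2. t=2 → R at (8,2); v=(-1,-1)
3. t=2 → B at (6,0); v=(-1,1)
4. t=4 → T at (2,4); v=(-1,-1)
5. t=2 → L at (0,2); v=(1,-1)
6. t=2 → B at (2,0); v=(1,1)
7. t=4 → T at (6,4); v=(1,-1)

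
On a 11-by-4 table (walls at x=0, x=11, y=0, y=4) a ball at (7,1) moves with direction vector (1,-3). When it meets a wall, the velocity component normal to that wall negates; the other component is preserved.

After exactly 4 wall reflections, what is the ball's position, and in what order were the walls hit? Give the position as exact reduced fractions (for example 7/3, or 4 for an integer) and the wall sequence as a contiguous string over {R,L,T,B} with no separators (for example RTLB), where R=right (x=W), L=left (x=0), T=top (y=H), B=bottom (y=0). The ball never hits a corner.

1. t=1/3 → B at (22/3,0); v=(1,3)
2. t=4/3 → T at (26/3,4); v=(1,-3)
3. t=4/3 → B at (10,0); v=(1,3)
4. t=1 → R at (11,3); v=(-1,3)

Final position: (11,3)
Wall sequence: BTBR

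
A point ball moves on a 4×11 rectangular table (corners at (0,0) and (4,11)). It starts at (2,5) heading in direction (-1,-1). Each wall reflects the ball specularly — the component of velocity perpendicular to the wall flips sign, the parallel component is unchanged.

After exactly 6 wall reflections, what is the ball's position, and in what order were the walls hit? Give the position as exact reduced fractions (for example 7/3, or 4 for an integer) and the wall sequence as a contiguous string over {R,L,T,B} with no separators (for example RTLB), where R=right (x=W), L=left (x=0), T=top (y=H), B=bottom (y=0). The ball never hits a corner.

1. t=2 → L at (0,3); v=(1,-1)
2. t=3 → B at (3,0); v=(1,1)
3. t=1 → R at (4,1); v=(-1,1)
4. t=4 → L at (0,5); v=(1,1)
5. t=4 → R at (4,9); v=(-1,1)
6. t=2 → T at (2,11); v=(-1,-1)

Final position: (2,11)
Wall sequence: LBRLRT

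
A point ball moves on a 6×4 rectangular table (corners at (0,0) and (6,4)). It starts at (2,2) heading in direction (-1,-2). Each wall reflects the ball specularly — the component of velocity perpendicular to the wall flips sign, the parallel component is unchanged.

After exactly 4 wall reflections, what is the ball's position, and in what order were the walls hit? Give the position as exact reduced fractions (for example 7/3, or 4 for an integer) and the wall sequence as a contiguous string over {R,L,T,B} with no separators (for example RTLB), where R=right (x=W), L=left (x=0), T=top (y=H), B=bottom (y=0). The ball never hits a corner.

Final position: (3,0)
Wall sequence: BLTB

1. t=1 → B at (1,0); v=(-1,2)
2. t=1 → L at (0,2); v=(1,2)
3. t=1 → T at (1,4); v=(1,-2)
4. t=2 → B at (3,0); v=(1,2)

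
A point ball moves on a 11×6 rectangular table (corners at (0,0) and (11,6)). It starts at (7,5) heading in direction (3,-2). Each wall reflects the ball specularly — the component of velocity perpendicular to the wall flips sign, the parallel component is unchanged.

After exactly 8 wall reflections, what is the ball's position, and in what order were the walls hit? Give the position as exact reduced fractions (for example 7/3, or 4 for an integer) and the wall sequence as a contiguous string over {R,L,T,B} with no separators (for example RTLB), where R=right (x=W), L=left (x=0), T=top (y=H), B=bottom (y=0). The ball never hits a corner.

1. t=4/3 → R at (11,7/3); v=(-3,-2)
2. t=7/6 → B at (15/2,0); v=(-3,2)
3. t=5/2 → L at (0,5); v=(3,2)
4. t=1/2 → T at (3/2,6); v=(3,-2)
5. t=3 → B at (21/2,0); v=(3,2)
6. t=1/6 → R at (11,1/3); v=(-3,2)
7. t=17/6 → T at (5/2,6); v=(-3,-2)
8. t=5/6 → L at (0,13/3); v=(3,-2)

Final position: (0,13/3)
Wall sequence: RBLTBRTL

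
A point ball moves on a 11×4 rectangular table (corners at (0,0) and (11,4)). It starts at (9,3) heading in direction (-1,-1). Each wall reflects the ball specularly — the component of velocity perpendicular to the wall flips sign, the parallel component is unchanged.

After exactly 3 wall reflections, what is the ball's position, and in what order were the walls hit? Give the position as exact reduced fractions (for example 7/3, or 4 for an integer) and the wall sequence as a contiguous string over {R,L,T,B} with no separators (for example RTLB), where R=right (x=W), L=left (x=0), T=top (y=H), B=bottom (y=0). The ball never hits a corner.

Final position: (0,2)
Wall sequence: BTL

1. t=3 → B at (6,0); v=(-1,1)
2. t=4 → T at (2,4); v=(-1,-1)
3. t=2 → L at (0,2); v=(1,-1)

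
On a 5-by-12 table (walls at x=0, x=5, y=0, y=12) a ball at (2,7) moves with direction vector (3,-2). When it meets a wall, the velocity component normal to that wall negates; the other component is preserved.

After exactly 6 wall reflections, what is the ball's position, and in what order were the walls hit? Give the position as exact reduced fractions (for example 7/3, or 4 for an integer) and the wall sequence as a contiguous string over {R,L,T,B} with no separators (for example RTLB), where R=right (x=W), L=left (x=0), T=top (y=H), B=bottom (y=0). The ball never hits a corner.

1. t=1 → R at (5,5); v=(-3,-2)
2. t=5/3 → L at (0,5/3); v=(3,-2)
3. t=5/6 → B at (5/2,0); v=(3,2)
4. t=5/6 → R at (5,5/3); v=(-3,2)
5. t=5/3 → L at (0,5); v=(3,2)
6. t=5/3 → R at (5,25/3); v=(-3,2)

Final position: (5,25/3)
Wall sequence: RLBRLR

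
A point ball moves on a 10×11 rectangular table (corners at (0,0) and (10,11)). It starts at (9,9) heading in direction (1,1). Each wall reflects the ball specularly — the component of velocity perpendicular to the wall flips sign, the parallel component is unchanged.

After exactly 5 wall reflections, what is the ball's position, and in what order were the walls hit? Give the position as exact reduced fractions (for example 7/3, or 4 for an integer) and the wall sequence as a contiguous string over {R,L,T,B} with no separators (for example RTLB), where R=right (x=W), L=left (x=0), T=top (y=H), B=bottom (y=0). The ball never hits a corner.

Final position: (10,8)
Wall sequence: RTLBR

1. t=1 → R at (10,10); v=(-1,1)
2. t=1 → T at (9,11); v=(-1,-1)
3. t=9 → L at (0,2); v=(1,-1)
4. t=2 → B at (2,0); v=(1,1)
5. t=8 → R at (10,8); v=(-1,1)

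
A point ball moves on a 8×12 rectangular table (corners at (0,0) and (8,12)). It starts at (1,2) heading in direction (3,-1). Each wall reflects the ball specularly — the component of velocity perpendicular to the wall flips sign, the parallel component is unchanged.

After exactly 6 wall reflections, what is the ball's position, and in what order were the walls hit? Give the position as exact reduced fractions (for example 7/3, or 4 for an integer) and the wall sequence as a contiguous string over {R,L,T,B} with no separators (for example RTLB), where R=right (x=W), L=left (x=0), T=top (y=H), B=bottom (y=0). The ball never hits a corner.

Final position: (8,11)
Wall sequence: BRLRLR

1. t=2 → B at (7,0); v=(3,1)
2. t=1/3 → R at (8,1/3); v=(-3,1)
3. t=8/3 → L at (0,3); v=(3,1)
4. t=8/3 → R at (8,17/3); v=(-3,1)
5. t=8/3 → L at (0,25/3); v=(3,1)
6. t=8/3 → R at (8,11); v=(-3,1)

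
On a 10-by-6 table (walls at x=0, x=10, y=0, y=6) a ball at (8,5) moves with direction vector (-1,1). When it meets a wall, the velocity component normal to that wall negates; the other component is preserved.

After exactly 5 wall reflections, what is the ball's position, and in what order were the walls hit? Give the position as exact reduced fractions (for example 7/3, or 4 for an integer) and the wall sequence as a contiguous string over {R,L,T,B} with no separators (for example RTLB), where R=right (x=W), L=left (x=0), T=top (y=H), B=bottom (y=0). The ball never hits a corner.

Final position: (10,1)
Wall sequence: TBLTR

1. t=1 → T at (7,6); v=(-1,-1)
2. t=6 → B at (1,0); v=(-1,1)
3. t=1 → L at (0,1); v=(1,1)
4. t=5 → T at (5,6); v=(1,-1)
5. t=5 → R at (10,1); v=(-1,-1)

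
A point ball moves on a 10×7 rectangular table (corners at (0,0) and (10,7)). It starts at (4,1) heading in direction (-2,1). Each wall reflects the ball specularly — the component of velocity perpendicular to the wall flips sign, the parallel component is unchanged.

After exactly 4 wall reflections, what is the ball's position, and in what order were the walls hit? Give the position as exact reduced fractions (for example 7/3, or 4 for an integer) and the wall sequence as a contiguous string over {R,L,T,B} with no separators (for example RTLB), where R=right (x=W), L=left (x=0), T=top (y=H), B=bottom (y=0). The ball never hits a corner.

1. t=2 → L at (0,3); v=(2,1)
2. t=4 → T at (8,7); v=(2,-1)
3. t=1 → R at (10,6); v=(-2,-1)
4. t=5 → L at (0,1); v=(2,-1)

Final position: (0,1)
Wall sequence: LTRL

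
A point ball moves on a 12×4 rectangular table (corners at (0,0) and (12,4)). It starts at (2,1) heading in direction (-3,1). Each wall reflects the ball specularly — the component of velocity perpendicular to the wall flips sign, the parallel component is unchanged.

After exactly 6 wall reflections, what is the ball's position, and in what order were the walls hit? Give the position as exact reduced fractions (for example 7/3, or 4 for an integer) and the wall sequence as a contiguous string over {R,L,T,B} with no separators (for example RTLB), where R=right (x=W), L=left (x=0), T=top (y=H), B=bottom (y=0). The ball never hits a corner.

Final position: (7,4)
Wall sequence: LTRBLT

1. t=2/3 → L at (0,5/3); v=(3,1)
2. t=7/3 → T at (7,4); v=(3,-1)
3. t=5/3 → R at (12,7/3); v=(-3,-1)
4. t=7/3 → B at (5,0); v=(-3,1)
5. t=5/3 → L at (0,5/3); v=(3,1)
6. t=7/3 → T at (7,4); v=(3,-1)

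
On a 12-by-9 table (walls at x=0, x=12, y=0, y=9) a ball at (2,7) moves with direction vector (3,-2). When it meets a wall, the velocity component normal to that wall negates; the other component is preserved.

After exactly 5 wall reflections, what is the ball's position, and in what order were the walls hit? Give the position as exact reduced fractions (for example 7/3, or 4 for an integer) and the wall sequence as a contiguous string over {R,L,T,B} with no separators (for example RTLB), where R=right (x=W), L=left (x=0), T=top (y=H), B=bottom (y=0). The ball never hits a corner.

1. t=10/3 → R at (12,1/3); v=(-3,-2)
2. t=1/6 → B at (23/2,0); v=(-3,2)
3. t=23/6 → L at (0,23/3); v=(3,2)
4. t=2/3 → T at (2,9); v=(3,-2)
5. t=10/3 → R at (12,7/3); v=(-3,-2)

Final position: (12,7/3)
Wall sequence: RBLTR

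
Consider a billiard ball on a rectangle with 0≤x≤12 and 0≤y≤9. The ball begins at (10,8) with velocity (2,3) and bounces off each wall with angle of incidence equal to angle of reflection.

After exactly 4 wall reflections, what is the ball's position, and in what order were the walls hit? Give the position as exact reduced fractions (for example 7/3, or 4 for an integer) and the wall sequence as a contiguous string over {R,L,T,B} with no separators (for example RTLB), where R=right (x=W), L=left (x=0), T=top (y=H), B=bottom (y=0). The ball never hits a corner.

1. t=1/3 → T at (32/3,9); v=(2,-3)
2. t=2/3 → R at (12,7); v=(-2,-3)
3. t=7/3 → B at (22/3,0); v=(-2,3)
4. t=3 → T at (4/3,9); v=(-2,-3)

Final position: (4/3,9)
Wall sequence: TRBT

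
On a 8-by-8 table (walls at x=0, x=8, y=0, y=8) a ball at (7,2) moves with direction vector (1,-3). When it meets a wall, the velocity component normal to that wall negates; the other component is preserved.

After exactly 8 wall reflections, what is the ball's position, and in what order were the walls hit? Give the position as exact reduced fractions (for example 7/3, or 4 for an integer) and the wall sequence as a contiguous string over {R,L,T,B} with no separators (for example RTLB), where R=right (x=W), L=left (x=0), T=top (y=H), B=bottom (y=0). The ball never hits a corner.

1. t=2/3 → B at (23/3,0); v=(1,3)
2. t=1/3 → R at (8,1); v=(-1,3)
3. t=7/3 → T at (17/3,8); v=(-1,-3)
4. t=8/3 → B at (3,0); v=(-1,3)
5. t=8/3 → T at (1/3,8); v=(-1,-3)
6. t=1/3 → L at (0,7); v=(1,-3)
7. t=7/3 → B at (7/3,0); v=(1,3)
8. t=8/3 → T at (5,8); v=(1,-3)

Final position: (5,8)
Wall sequence: BRTBTLBT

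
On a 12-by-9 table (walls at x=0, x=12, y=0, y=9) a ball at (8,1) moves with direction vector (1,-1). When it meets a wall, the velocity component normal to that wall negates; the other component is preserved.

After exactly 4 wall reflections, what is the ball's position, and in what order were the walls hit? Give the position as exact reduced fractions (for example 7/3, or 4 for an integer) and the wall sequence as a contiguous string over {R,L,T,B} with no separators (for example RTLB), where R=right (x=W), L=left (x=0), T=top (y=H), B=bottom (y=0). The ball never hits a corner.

Final position: (0,3)
Wall sequence: BRTL

1. t=1 → B at (9,0); v=(1,1)
2. t=3 → R at (12,3); v=(-1,1)
3. t=6 → T at (6,9); v=(-1,-1)
4. t=6 → L at (0,3); v=(1,-1)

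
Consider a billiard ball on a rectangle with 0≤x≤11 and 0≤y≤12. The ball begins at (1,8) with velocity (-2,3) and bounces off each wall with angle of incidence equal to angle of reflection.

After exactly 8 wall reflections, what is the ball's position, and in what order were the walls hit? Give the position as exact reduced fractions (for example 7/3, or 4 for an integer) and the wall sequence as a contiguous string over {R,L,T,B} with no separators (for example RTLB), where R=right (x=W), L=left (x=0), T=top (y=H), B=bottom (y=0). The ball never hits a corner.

1. t=1/2 → L at (0,19/2); v=(2,3)
2. t=5/6 → T at (5/3,12); v=(2,-3)
3. t=4 → B at (29/3,0); v=(2,3)
4. t=2/3 → R at (11,2); v=(-2,3)
5. t=10/3 → T at (13/3,12); v=(-2,-3)
6. t=13/6 → L at (0,11/2); v=(2,-3)
7. t=11/6 → B at (11/3,0); v=(2,3)
8. t=11/3 → R at (11,11); v=(-2,3)

Final position: (11,11)
Wall sequence: LTBRTLBR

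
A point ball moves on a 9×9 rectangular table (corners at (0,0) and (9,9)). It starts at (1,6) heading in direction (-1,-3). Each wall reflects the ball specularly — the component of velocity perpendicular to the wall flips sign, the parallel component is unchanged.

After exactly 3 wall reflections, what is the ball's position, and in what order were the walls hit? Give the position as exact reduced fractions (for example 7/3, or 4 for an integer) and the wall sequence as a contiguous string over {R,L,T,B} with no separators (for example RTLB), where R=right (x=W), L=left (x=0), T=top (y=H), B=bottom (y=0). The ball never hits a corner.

1. t=1 → L at (0,3); v=(1,-3)
2. t=1 → B at (1,0); v=(1,3)
3. t=3 → T at (4,9); v=(1,-3)

Final position: (4,9)
Wall sequence: LBT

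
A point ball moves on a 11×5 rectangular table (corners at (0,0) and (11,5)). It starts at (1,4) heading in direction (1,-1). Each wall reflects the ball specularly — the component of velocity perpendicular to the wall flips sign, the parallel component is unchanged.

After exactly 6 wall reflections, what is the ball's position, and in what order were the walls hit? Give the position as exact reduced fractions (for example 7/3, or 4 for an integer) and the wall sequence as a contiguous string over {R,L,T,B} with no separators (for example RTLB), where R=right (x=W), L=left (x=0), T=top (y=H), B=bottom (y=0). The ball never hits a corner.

1. t=4 → B at (5,0); v=(1,1)
2. t=5 → T at (10,5); v=(1,-1)
3. t=1 → R at (11,4); v=(-1,-1)
4. t=4 → B at (7,0); v=(-1,1)
5. t=5 → T at (2,5); v=(-1,-1)
6. t=2 → L at (0,3); v=(1,-1)

Final position: (0,3)
Wall sequence: BTRBTL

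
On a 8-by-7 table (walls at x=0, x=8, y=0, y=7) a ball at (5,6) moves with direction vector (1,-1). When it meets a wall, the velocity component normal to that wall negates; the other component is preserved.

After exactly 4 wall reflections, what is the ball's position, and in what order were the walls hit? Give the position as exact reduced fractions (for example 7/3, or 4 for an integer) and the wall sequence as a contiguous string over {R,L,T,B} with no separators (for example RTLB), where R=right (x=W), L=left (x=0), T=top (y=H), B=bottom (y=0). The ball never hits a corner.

Final position: (2,7)
Wall sequence: RBLT

1. t=3 → R at (8,3); v=(-1,-1)
2. t=3 → B at (5,0); v=(-1,1)
3. t=5 → L at (0,5); v=(1,1)
4. t=2 → T at (2,7); v=(1,-1)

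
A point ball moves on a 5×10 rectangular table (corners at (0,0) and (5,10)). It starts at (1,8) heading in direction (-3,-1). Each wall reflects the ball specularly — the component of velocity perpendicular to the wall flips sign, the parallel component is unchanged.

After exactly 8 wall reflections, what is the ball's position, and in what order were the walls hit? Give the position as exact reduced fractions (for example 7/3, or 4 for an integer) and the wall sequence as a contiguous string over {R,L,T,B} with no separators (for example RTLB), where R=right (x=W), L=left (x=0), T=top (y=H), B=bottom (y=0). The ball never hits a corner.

1. t=1/3 → L at (0,23/3); v=(3,-1)
2. t=5/3 → R at (5,6); v=(-3,-1)
3. t=5/3 → L at (0,13/3); v=(3,-1)
4. t=5/3 → R at (5,8/3); v=(-3,-1)
5. t=5/3 → L at (0,1); v=(3,-1)
6. t=1 → B at (3,0); v=(3,1)
7. t=2/3 → R at (5,2/3); v=(-3,1)
8. t=5/3 → L at (0,7/3); v=(3,1)

Final position: (0,7/3)
Wall sequence: LRLRLBRL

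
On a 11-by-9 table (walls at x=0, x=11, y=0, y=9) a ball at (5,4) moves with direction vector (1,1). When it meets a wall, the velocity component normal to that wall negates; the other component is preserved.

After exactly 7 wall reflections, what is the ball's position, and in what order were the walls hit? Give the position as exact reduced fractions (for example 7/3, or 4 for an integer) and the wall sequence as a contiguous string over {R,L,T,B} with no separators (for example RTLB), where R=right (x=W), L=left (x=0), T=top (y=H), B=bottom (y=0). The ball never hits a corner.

1. t=5 → T at (10,9); v=(1,-1)
2. t=1 → R at (11,8); v=(-1,-1)
3. t=8 → B at (3,0); v=(-1,1)
4. t=3 → L at (0,3); v=(1,1)
5. t=6 → T at (6,9); v=(1,-1)
6. t=5 → R at (11,4); v=(-1,-1)
7. t=4 → B at (7,0); v=(-1,1)

Final position: (7,0)
Wall sequence: TRBLTRB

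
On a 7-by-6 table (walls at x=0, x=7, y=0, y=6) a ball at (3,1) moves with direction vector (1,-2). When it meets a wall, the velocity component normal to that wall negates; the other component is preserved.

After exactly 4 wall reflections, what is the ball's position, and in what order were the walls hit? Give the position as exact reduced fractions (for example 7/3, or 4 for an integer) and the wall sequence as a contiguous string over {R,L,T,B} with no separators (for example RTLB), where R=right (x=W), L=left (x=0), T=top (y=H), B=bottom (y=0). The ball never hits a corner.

Final position: (9/2,0)
Wall sequence: BTRB

1. t=1/2 → B at (7/2,0); v=(1,2)
2. t=3 → T at (13/2,6); v=(1,-2)
3. t=1/2 → R at (7,5); v=(-1,-2)
4. t=5/2 → B at (9/2,0); v=(-1,2)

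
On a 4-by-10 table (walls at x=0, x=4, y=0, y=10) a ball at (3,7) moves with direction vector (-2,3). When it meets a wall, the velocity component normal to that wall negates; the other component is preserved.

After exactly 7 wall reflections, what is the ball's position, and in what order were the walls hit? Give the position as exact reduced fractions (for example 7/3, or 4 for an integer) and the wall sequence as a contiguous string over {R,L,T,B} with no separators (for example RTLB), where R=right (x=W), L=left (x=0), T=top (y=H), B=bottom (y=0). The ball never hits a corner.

Final position: (11/3,10)
Wall sequence: TLRBLRT

1. t=1 → T at (1,10); v=(-2,-3)
2. t=1/2 → L at (0,17/2); v=(2,-3)
3. t=2 → R at (4,5/2); v=(-2,-3)
4. t=5/6 → B at (7/3,0); v=(-2,3)
5. t=7/6 → L at (0,7/2); v=(2,3)
6. t=2 → R at (4,19/2); v=(-2,3)
7. t=1/6 → T at (11/3,10); v=(-2,-3)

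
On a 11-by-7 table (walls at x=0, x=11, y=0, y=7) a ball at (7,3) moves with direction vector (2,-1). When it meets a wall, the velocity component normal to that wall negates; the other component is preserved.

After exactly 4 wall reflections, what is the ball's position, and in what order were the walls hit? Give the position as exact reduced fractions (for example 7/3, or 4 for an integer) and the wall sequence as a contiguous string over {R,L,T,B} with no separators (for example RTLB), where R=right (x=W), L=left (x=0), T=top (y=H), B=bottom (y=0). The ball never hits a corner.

Final position: (5,7)
Wall sequence: RBLT

1. t=2 → R at (11,1); v=(-2,-1)
2. t=1 → B at (9,0); v=(-2,1)
3. t=9/2 → L at (0,9/2); v=(2,1)
4. t=5/2 → T at (5,7); v=(2,-1)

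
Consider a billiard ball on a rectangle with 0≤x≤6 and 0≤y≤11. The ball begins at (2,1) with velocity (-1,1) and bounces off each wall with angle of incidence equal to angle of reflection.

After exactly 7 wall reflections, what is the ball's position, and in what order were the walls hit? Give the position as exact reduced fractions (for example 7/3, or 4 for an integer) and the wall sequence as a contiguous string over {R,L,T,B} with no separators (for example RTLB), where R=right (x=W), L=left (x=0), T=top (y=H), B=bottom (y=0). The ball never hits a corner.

Final position: (0,5)
Wall sequence: LRTLRBL

1. t=2 → L at (0,3); v=(1,1)
2. t=6 → R at (6,9); v=(-1,1)
3. t=2 → T at (4,11); v=(-1,-1)
4. t=4 → L at (0,7); v=(1,-1)
5. t=6 → R at (6,1); v=(-1,-1)
6. t=1 → B at (5,0); v=(-1,1)
7. t=5 → L at (0,5); v=(1,1)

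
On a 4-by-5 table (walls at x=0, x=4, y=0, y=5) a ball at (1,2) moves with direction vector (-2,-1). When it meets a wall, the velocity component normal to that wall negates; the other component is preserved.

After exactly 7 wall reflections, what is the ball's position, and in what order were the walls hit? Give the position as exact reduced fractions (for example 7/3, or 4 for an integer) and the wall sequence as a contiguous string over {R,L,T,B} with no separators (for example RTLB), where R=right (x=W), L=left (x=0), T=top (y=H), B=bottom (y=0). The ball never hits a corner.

1. t=1/2 → L at (0,3/2); v=(2,-1)
2. t=3/2 → B at (3,0); v=(2,1)
3. t=1/2 → R at (4,1/2); v=(-2,1)
4. t=2 → L at (0,5/2); v=(2,1)
5. t=2 → R at (4,9/2); v=(-2,1)
6. t=1/2 → T at (3,5); v=(-2,-1)
7. t=3/2 → L at (0,7/2); v=(2,-1)

Final position: (0,7/2)
Wall sequence: LBRLRTL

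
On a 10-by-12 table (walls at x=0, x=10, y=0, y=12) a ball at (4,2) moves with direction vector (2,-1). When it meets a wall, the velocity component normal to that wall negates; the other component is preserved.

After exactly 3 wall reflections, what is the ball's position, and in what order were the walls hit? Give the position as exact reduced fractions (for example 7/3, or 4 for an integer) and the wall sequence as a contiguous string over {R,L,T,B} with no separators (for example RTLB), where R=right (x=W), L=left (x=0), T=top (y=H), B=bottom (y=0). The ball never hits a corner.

1. t=2 → B at (8,0); v=(2,1)
2. t=1 → R at (10,1); v=(-2,1)
3. t=5 → L at (0,6); v=(2,1)

Final position: (0,6)
Wall sequence: BRL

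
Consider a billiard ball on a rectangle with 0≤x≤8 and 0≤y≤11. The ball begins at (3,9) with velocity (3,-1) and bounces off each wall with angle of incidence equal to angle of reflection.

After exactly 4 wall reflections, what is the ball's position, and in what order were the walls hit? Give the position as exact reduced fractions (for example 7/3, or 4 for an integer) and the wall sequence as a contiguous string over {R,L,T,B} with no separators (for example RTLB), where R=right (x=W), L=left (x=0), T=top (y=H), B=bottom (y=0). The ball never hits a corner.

1. t=5/3 → R at (8,22/3); v=(-3,-1)
2. t=8/3 → L at (0,14/3); v=(3,-1)
3. t=8/3 → R at (8,2); v=(-3,-1)
4. t=2 → B at (2,0); v=(-3,1)

Final position: (2,0)
Wall sequence: RLRB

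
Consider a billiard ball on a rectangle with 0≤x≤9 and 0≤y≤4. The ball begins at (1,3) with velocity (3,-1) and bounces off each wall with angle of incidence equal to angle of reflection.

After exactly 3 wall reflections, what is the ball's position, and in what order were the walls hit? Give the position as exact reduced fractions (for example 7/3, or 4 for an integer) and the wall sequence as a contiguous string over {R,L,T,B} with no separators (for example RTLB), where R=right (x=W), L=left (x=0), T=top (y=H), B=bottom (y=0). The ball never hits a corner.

1. t=8/3 → R at (9,1/3); v=(-3,-1)
2. t=1/3 → B at (8,0); v=(-3,1)
3. t=8/3 → L at (0,8/3); v=(3,1)

Final position: (0,8/3)
Wall sequence: RBL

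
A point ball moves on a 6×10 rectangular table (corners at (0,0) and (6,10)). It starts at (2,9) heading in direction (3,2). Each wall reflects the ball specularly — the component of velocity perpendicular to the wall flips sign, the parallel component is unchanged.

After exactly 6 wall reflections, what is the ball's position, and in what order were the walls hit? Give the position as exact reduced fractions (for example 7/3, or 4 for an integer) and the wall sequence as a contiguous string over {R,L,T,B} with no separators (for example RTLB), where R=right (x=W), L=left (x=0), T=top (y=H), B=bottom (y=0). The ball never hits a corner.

Final position: (0,11/3)
Wall sequence: TRLRBL

1. t=1/2 → T at (7/2,10); v=(3,-2)
2. t=5/6 → R at (6,25/3); v=(-3,-2)
3. t=2 → L at (0,13/3); v=(3,-2)
4. t=2 → R at (6,1/3); v=(-3,-2)
5. t=1/6 → B at (11/2,0); v=(-3,2)
6. t=11/6 → L at (0,11/3); v=(3,2)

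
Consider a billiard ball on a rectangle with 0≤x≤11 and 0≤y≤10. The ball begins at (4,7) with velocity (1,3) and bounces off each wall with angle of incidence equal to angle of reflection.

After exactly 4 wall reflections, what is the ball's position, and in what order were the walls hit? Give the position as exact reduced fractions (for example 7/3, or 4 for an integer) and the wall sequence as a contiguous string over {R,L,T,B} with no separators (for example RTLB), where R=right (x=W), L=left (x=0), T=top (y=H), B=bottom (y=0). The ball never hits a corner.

1. t=1 → T at (5,10); v=(1,-3)
2. t=10/3 → B at (25/3,0); v=(1,3)
3. t=8/3 → R at (11,8); v=(-1,3)
4. t=2/3 → T at (31/3,10); v=(-1,-3)

Final position: (31/3,10)
Wall sequence: TBRT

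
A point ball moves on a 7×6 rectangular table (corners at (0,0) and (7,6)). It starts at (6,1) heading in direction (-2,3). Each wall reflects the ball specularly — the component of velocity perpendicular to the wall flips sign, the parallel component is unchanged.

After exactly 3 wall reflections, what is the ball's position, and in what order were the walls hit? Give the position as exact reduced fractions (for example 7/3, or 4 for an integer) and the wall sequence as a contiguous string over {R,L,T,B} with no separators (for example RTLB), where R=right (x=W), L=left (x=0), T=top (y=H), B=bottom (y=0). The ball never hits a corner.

Final position: (4/3,0)
Wall sequence: TLB

1. t=5/3 → T at (8/3,6); v=(-2,-3)
2. t=4/3 → L at (0,2); v=(2,-3)
3. t=2/3 → B at (4/3,0); v=(2,3)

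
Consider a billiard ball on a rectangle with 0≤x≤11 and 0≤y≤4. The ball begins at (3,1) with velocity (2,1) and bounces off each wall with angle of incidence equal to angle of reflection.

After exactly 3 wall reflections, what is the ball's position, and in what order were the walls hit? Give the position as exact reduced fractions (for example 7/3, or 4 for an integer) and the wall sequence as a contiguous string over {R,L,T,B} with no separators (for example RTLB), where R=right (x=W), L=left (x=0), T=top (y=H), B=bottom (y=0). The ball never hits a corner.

1. t=3 → T at (9,4); v=(2,-1)
2. t=1 → R at (11,3); v=(-2,-1)
3. t=3 → B at (5,0); v=(-2,1)

Final position: (5,0)
Wall sequence: TRB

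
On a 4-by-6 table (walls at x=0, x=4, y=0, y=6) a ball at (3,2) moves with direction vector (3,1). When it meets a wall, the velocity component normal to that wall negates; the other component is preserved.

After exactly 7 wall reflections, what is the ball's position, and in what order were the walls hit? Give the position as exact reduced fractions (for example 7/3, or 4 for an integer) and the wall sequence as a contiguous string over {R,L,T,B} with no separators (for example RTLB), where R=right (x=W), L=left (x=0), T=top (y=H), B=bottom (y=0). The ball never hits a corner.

Final position: (0,3)
Wall sequence: RLRTLRL

1. t=1/3 → R at (4,7/3); v=(-3,1)
2. t=4/3 → L at (0,11/3); v=(3,1)
3. t=4/3 → R at (4,5); v=(-3,1)
4. t=1 → T at (1,6); v=(-3,-1)
5. t=1/3 → L at (0,17/3); v=(3,-1)
6. t=4/3 → R at (4,13/3); v=(-3,-1)
7. t=4/3 → L at (0,3); v=(3,-1)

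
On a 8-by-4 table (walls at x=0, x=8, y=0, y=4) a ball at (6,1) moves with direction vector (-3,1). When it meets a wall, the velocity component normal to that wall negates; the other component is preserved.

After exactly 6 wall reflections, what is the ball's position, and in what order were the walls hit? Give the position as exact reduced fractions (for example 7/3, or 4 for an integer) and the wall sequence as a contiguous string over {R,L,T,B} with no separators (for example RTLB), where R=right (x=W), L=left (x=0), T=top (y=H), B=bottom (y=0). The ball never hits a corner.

Final position: (8,3)
Wall sequence: LTRBLR

1. t=2 → L at (0,3); v=(3,1)
2. t=1 → T at (3,4); v=(3,-1)
3. t=5/3 → R at (8,7/3); v=(-3,-1)
4. t=7/3 → B at (1,0); v=(-3,1)
5. t=1/3 → L at (0,1/3); v=(3,1)
6. t=8/3 → R at (8,3); v=(-3,1)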